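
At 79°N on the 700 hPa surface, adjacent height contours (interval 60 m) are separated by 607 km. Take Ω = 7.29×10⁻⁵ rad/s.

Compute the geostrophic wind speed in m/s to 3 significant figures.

Coriolis parameter at 79°N:
f = 2Ω sin φ = 2 × 7.29×10⁻⁵ × sin 79° = 1.43×10⁻⁴ s⁻¹
Height gradient: |∂Z/∂n| = 60 m / 607000 m = 9.88×10⁻⁵
On a pressure surface, geostrophic balance gives V_g = (g/f)|∂Z/∂n|:
V_g = 9.81 × 9.88×10⁻⁵ / 1.43×10⁻⁴ = 6.78 m/s

6.78 m/s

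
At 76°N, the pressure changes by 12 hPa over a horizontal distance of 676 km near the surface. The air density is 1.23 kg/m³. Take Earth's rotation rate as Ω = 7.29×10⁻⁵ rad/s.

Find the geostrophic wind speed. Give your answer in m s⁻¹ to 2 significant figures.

Coriolis parameter at 76°N:
f = 2Ω sin φ = 2 × 7.29×10⁻⁵ × sin 76° = 1.41×10⁻⁴ s⁻¹
Pressure gradient: |∂P/∂n| = 1200 Pa / 676000 m = 1.78×10⁻³ Pa/m
Geostrophic balance (pressure-gradient force = Coriolis force):
V_g = (1/(fρ)) |∂P/∂n| = 1.78×10⁻³ / (1.41×10⁻⁴ × 1.23) = 10.2 m/s

10 m s⁻¹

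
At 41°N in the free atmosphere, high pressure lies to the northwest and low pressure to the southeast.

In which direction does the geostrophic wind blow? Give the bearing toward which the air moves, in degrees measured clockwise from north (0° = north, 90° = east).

The pressure-gradient force points toward the southeast (bearing 135°).
Geostrophic balance: in the Northern Hemisphere the Coriolis force deflects motion to the right, so the geostrophic wind blows 90° to the right of the pressure-gradient force (low pressure on the left).
Rotating 135° by 90° clockwise gives 225° — the wind blows toward the southwest.

225°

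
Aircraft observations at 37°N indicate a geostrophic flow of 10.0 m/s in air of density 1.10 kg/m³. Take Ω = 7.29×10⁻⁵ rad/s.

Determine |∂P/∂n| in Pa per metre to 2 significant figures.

Coriolis parameter at 37°N:
f = 2Ω sin φ = 2 × 7.29×10⁻⁵ × sin 37° = 8.77×10⁻⁵ s⁻¹
Geostrophic balance rearranged: |∂P/∂n| = f ρ V_g
|∂P/∂n| = 8.77×10⁻⁵ × 1.10 × 10.0 = 9.65×10⁻⁴ Pa/m

9.7×10⁻⁴ Pa/m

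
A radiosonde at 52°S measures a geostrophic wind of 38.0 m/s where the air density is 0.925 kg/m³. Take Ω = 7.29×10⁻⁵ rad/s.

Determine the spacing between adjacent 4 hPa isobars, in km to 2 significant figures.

Coriolis parameter at 52°S:
f = 2Ω sin φ = 2 × 7.29×10⁻⁵ × sin 52° = 1.15×10⁻⁴ s⁻¹
Geostrophic balance rearranged: |∂P/∂n| = f ρ V_g
|∂P/∂n| = 1.15×10⁻⁴ × 0.925 × 38.0 = 4.04×10⁻³ Pa/m
Isobar spacing: Δn = ΔP/|∂P/∂n| = 400 Pa / 4.04×10⁻³ Pa/m = 99048 m ≈ 99 km

99 km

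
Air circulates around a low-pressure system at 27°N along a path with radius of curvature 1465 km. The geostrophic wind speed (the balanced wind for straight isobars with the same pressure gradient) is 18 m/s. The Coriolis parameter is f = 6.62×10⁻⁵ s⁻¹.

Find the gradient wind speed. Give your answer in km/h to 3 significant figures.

Around a low, centrifugal force acts outward with Coriolis, so pressure-gradient force balances both:
(1/ρ)|∂P/∂n| = fV + V²/R  →  V² + fR·V − fR·V_g = 0
With fR = 6.62×10⁻⁵ × 1465×10³ m = 97.0 m/s:
V = [−fR + √((fR)² + 4 fR V_g)]/2 = [−97.0 + √(97.0² + 4×97.0×18)]/2 = 15.5 m/s
Subgeostrophic (V < V_g = 18 m/s), as expected around a low.
Converting: 15.5 m/s × 3.6 = 55.9 km/h

55.9 km/h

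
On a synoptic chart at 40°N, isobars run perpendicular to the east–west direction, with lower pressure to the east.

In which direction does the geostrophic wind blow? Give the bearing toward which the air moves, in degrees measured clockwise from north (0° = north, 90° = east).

The pressure-gradient force points toward the east (bearing 090°).
Geostrophic balance: in the Northern Hemisphere the Coriolis force deflects motion to the right, so the geostrophic wind blows 90° to the right of the pressure-gradient force (low pressure on the left).
Rotating 090° by 90° clockwise gives 180° — the wind blows toward the south.

180°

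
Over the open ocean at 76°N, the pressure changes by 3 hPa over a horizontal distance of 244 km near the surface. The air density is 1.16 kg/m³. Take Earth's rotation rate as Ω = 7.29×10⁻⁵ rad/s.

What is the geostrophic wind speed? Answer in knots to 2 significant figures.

15 knots

Coriolis parameter at 76°N:
f = 2Ω sin φ = 2 × 7.29×10⁻⁵ × sin 76° = 1.41×10⁻⁴ s⁻¹
Pressure gradient: |∂P/∂n| = 300 Pa / 244000 m = 1.23×10⁻³ Pa/m
Geostrophic balance (pressure-gradient force = Coriolis force):
V_g = (1/(fρ)) |∂P/∂n| = 1.23×10⁻³ / (1.41×10⁻⁴ × 1.16) = 7.49 m/s
Converting: 7.49 m/s × 1.944 = 15 knots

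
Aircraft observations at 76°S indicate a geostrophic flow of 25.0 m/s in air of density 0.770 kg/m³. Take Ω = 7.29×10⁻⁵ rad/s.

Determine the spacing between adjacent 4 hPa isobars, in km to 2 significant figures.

Coriolis parameter at 76°S:
f = 2Ω sin φ = 2 × 7.29×10⁻⁵ × sin 76° = 1.41×10⁻⁴ s⁻¹
Geostrophic balance rearranged: |∂P/∂n| = f ρ V_g
|∂P/∂n| = 1.41×10⁻⁴ × 0.770 × 25.0 = 2.72×10⁻³ Pa/m
Isobar spacing: Δn = ΔP/|∂P/∂n| = 400 Pa / 2.72×10⁻³ Pa/m = 146882 m ≈ 150 km

150 km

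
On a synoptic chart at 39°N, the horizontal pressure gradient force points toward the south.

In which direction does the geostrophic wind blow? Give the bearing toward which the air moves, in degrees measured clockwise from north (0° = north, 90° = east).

270°

The pressure-gradient force points toward the south (bearing 180°).
Geostrophic balance: in the Northern Hemisphere the Coriolis force deflects motion to the right, so the geostrophic wind blows 90° to the right of the pressure-gradient force (low pressure on the left).
Rotating 180° by 90° clockwise gives 270° — the wind blows toward the west.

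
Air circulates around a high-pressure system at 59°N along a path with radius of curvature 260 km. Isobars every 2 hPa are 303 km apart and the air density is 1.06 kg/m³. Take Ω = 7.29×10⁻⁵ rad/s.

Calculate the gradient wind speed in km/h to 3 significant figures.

Coriolis parameter at 59°N:
f = 2Ω sin φ = 2 × 7.29×10⁻⁵ × sin 59° = 1.25×10⁻⁴ s⁻¹
Pressure gradient: |∂P/∂n| = 200 Pa / 303000 m = 6.60×10⁻⁴ Pa/m
Geostrophic speed: V_g = |∂P/∂n|/(fρ) = 6.60×10⁻⁴/(1.25×10⁻⁴ × 1.06) = 4.98 m/s
Around a high, pressure-gradient force acts outward with centrifugal, so Coriolis balances both:
fV = (1/ρ)|∂P/∂n| + V²/R  →  V² − fR·V + fR·V_g = 0
With fR = 1.25×10⁻⁴ × 260×10³ m = 32.5 m/s:
V = [fR − √((fR)² − 4 fR V_g)]/2 = [32.5 − √(32.5² − 4×32.5×4.98)]/2 = 6.14 m/s
Supergeostrophic (V > V_g = 4.98 m/s), as expected around a high.
Converting: 6.14 m/s × 3.6 = 22.1 km/h

22.1 km/h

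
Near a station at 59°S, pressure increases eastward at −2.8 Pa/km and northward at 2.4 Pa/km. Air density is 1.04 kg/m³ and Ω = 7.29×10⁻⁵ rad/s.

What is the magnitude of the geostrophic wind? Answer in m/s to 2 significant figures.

Coriolis parameter at 59°S:
f = 2Ω sin φ = 2 × 7.29×10⁻⁵ × sin 59° = 1.25×10⁻⁴ s⁻¹
In the Southern Hemisphere f is negative: f = −1.25×10⁻⁴ s⁻¹.
Component geostrophic relations (x east, y north):
u_g = −(1/(fρ)) ∂P/∂y,  v_g = (1/(fρ)) ∂P/∂x
u_g = −(2.4×10⁻³)/(−1.25×10⁻⁴ × 1.04) = 18.5 m/s;  v_g = (−2.8×10⁻³)/(−1.25×10⁻⁴ × 1.04) = 21.5 m/s
|V_g| = √(u_g² + v_g²) = 28.4 m/s

28 m/s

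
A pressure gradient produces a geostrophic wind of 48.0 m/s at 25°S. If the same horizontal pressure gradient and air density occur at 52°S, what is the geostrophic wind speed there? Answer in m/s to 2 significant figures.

With the same pressure gradient and density, V_g ∝ 1/f ∝ 1/sin φ.
V₂ = V₁ · sin φ₁ / sin φ₂ = 48.0 × sin 25° / sin 52°
V₂ = 48.0 × 0.4226/0.7880 = 26 m/s

26 m/s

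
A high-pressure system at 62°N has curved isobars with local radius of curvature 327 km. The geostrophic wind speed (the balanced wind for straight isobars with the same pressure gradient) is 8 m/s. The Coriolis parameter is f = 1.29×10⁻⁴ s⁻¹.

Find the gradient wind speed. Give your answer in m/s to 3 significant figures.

10.7 m/s

Around a high, pressure-gradient force acts outward with centrifugal, so Coriolis balances both:
fV = (1/ρ)|∂P/∂n| + V²/R  →  V² − fR·V + fR·V_g = 0
With fR = 1.29×10⁻⁴ × 327×10³ m = 42.2 m/s:
V = [fR − √((fR)² − 4 fR V_g)]/2 = [42.2 − √(42.2² − 4×42.2×8)]/2 = 10.7 m/s
Supergeostrophic (V > V_g = 8 m/s), as expected around a high.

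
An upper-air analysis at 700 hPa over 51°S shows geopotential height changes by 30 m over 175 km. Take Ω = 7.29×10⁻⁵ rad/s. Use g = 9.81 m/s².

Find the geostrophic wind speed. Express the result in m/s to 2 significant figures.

Coriolis parameter at 51°S:
f = 2Ω sin φ = 2 × 7.29×10⁻⁵ × sin 51° = 1.13×10⁻⁴ s⁻¹
Height gradient: |∂Z/∂n| = 30 m / 175000 m = 1.71×10⁻⁴
On a pressure surface, geostrophic balance gives V_g = (g/f)|∂Z/∂n|:
V_g = 9.81 × 1.71×10⁻⁴ / 1.13×10⁻⁴ = 14.8 m/s

15 m/s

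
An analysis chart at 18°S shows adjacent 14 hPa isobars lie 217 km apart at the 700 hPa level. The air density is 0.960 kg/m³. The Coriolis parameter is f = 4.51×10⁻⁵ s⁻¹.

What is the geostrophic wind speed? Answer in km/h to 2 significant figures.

Pressure gradient: |∂P/∂n| = 1400 Pa / 217000 m = 6.45×10⁻³ Pa/m
Geostrophic balance (pressure-gradient force = Coriolis force):
V_g = (1/(fρ)) |∂P/∂n| = 6.45×10⁻³ / (4.51×10⁻⁵ × 0.960) = 149 m/s
Converting: 149 m/s × 3.6 = 540 km/h

540 km/h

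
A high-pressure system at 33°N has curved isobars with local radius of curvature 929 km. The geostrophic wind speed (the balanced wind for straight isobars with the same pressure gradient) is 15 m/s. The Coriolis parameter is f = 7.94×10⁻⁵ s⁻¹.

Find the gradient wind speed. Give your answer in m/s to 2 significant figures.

21 m/s

Around a high, pressure-gradient force acts outward with centrifugal, so Coriolis balances both:
fV = (1/ρ)|∂P/∂n| + V²/R  →  V² − fR·V + fR·V_g = 0
With fR = 7.94×10⁻⁵ × 929×10³ m = 73.8 m/s:
V = [fR − √((fR)² − 4 fR V_g)]/2 = [73.8 − √(73.8² − 4×73.8×15)]/2 = 21 m/s
Supergeostrophic (V > V_g = 15 m/s), as expected around a high.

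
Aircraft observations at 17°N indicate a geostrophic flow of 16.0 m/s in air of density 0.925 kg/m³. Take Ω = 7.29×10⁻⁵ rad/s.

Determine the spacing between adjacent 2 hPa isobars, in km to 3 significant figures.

317 km

Coriolis parameter at 17°N:
f = 2Ω sin φ = 2 × 7.29×10⁻⁵ × sin 17° = 4.26×10⁻⁵ s⁻¹
Geostrophic balance rearranged: |∂P/∂n| = f ρ V_g
|∂P/∂n| = 4.26×10⁻⁵ × 0.925 × 16.0 = 6.31×10⁻⁴ Pa/m
Isobar spacing: Δn = ΔP/|∂P/∂n| = 200 Pa / 6.31×10⁻⁴ Pa/m = 317012 m ≈ 317 km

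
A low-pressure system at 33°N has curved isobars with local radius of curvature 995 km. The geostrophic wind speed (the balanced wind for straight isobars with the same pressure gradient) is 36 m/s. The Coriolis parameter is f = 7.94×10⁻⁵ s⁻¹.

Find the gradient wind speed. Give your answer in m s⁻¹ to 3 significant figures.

26.9 m s⁻¹

Around a low, centrifugal force acts outward with Coriolis, so pressure-gradient force balances both:
(1/ρ)|∂P/∂n| = fV + V²/R  →  V² + fR·V − fR·V_g = 0
With fR = 7.94×10⁻⁵ × 995×10³ m = 79.0 m/s:
V = [−fR + √((fR)² + 4 fR V_g)]/2 = [−79.0 + √(79.0² + 4×79.0×36)]/2 = 26.9 m/s
Subgeostrophic (V < V_g = 36 m/s), as expected around a low.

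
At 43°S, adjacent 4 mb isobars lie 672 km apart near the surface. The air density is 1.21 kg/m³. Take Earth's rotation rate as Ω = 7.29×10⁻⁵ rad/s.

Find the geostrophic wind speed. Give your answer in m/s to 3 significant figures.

4.95 m/s

Coriolis parameter at 43°S:
f = 2Ω sin φ = 2 × 7.29×10⁻⁵ × sin 43° = 9.94×10⁻⁵ s⁻¹
Pressure gradient: |∂P/∂n| = 400 Pa / 672000 m = 5.95×10⁻⁴ Pa/m
Geostrophic balance (pressure-gradient force = Coriolis force):
V_g = (1/(fρ)) |∂P/∂n| = 5.95×10⁻⁴ / (9.94×10⁻⁵ × 1.21) = 4.95 m/s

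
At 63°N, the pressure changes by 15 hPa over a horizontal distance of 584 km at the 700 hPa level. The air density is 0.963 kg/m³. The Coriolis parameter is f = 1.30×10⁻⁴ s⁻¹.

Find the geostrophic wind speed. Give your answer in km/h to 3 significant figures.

73.9 km/h

Pressure gradient: |∂P/∂n| = 1500 Pa / 584000 m = 2.57×10⁻³ Pa/m
Geostrophic balance (pressure-gradient force = Coriolis force):
V_g = (1/(fρ)) |∂P/∂n| = 2.57×10⁻³ / (1.30×10⁻⁴ × 0.963) = 20.5 m/s
Converting: 20.5 m/s × 3.6 = 73.9 km/h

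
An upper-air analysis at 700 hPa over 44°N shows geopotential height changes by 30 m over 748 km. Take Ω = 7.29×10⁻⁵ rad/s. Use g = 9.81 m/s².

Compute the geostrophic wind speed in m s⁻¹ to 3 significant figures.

3.88 m s⁻¹

Coriolis parameter at 44°N:
f = 2Ω sin φ = 2 × 7.29×10⁻⁵ × sin 44° = 1.01×10⁻⁴ s⁻¹
Height gradient: |∂Z/∂n| = 30 m / 748000 m = 4.01×10⁻⁵
On a pressure surface, geostrophic balance gives V_g = (g/f)|∂Z/∂n|:
V_g = 9.81 × 4.01×10⁻⁵ / 1.01×10⁻⁴ = 3.88 m/s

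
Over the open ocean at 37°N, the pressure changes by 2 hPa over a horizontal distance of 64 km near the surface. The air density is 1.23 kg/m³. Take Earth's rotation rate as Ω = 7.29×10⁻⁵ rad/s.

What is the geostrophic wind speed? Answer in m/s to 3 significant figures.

29.0 m/s

Coriolis parameter at 37°N:
f = 2Ω sin φ = 2 × 7.29×10⁻⁵ × sin 37° = 8.77×10⁻⁵ s⁻¹
Pressure gradient: |∂P/∂n| = 200 Pa / 64000 m = 3.12×10⁻³ Pa/m
Geostrophic balance (pressure-gradient force = Coriolis force):
V_g = (1/(fρ)) |∂P/∂n| = 3.12×10⁻³ / (8.77×10⁻⁵ × 1.23) = 29.0 m/s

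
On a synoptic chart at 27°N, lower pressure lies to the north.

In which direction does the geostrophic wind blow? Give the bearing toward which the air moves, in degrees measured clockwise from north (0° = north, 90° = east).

090°

The pressure-gradient force points toward the north (bearing 000°).
Geostrophic balance: in the Northern Hemisphere the Coriolis force deflects motion to the right, so the geostrophic wind blows 90° to the right of the pressure-gradient force (low pressure on the left).
Rotating 000° by 90° clockwise gives 090° — the wind blows toward the east.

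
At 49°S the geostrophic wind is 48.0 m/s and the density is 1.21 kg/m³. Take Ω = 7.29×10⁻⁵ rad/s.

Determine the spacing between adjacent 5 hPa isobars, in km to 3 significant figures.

Coriolis parameter at 49°S:
f = 2Ω sin φ = 2 × 7.29×10⁻⁵ × sin 49° = 1.10×10⁻⁴ s⁻¹
Geostrophic balance rearranged: |∂P/∂n| = f ρ V_g
|∂P/∂n| = 1.10×10⁻⁴ × 1.21 × 48.0 = 6.39×10⁻³ Pa/m
Isobar spacing: Δn = ΔP/|∂P/∂n| = 500 Pa / 6.39×10⁻³ Pa/m = 78236 m ≈ 78.2 km

78.2 km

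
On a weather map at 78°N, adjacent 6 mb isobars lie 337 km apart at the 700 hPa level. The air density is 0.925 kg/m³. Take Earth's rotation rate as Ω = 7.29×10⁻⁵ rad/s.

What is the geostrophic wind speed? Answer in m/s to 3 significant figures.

Coriolis parameter at 78°N:
f = 2Ω sin φ = 2 × 7.29×10⁻⁵ × sin 78° = 1.43×10⁻⁴ s⁻¹
Pressure gradient: |∂P/∂n| = 600 Pa / 337000 m = 1.78×10⁻³ Pa/m
Geostrophic balance (pressure-gradient force = Coriolis force):
V_g = (1/(fρ)) |∂P/∂n| = 1.78×10⁻³ / (1.43×10⁻⁴ × 0.925) = 13.5 m/s

13.5 m/s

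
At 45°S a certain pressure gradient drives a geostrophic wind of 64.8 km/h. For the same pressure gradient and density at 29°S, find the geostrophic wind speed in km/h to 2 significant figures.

95 km/h

With the same pressure gradient and density, V_g ∝ 1/f ∝ 1/sin φ.
V₂ = V₁ · sin φ₁ / sin φ₂ = 64.8 × sin 45° / sin 29°
V₂ = 64.8 × 0.7071/0.4848 = 95 km/h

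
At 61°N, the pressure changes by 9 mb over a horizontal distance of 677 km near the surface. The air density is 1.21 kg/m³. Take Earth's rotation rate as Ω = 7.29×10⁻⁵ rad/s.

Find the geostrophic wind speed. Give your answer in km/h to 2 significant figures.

Coriolis parameter at 61°N:
f = 2Ω sin φ = 2 × 7.29×10⁻⁵ × sin 61° = 1.28×10⁻⁴ s⁻¹
Pressure gradient: |∂P/∂n| = 900 Pa / 677000 m = 1.33×10⁻³ Pa/m
Geostrophic balance (pressure-gradient force = Coriolis force):
V_g = (1/(fρ)) |∂P/∂n| = 1.33×10⁻³ / (1.28×10⁻⁴ × 1.21) = 8.62 m/s
Converting: 8.62 m/s × 3.6 = 31 km/h

31 km/h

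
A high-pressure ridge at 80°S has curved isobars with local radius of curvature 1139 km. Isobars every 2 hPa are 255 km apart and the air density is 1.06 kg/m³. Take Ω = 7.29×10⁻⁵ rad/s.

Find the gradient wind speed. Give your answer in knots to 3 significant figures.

Coriolis parameter at 80°S:
f = 2Ω sin φ = 2 × 7.29×10⁻⁵ × sin 80° = 1.44×10⁻⁴ s⁻¹
Pressure gradient: |∂P/∂n| = 200 Pa / 255000 m = 7.84×10⁻⁴ Pa/m
Geostrophic speed: V_g = |∂P/∂n|/(fρ) = 7.84×10⁻⁴/(1.44×10⁻⁴ × 1.06) = 5.15 m/s
Around a high, pressure-gradient force acts outward with centrifugal, so Coriolis balances both:
fV = (1/ρ)|∂P/∂n| + V²/R  →  V² − fR·V + fR·V_g = 0
With fR = 1.44×10⁻⁴ × 1139×10³ m = 164 m/s:
V = [fR − √((fR)² − 4 fR V_g)]/2 = [164 − √(164² − 4×164×5.15)]/2 = 5.33 m/s
Supergeostrophic (V > V_g = 5.15 m/s), as expected around a high.
Converting: 5.33 m/s × 1.944 = 10.4 knots

10.4 knots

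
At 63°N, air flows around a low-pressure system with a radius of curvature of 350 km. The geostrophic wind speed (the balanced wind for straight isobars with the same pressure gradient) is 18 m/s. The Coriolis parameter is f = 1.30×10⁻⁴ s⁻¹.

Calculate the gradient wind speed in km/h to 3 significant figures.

49.7 km/h

Around a low, centrifugal force acts outward with Coriolis, so pressure-gradient force balances both:
(1/ρ)|∂P/∂n| = fV + V²/R  →  V² + fR·V − fR·V_g = 0
With fR = 1.30×10⁻⁴ × 350×10³ m = 45.5 m/s:
V = [−fR + √((fR)² + 4 fR V_g)]/2 = [−45.5 + √(45.5² + 4×45.5×18)]/2 = 13.8 m/s
Subgeostrophic (V < V_g = 18 m/s), as expected around a low.
Converting: 13.8 m/s × 3.6 = 49.7 km/h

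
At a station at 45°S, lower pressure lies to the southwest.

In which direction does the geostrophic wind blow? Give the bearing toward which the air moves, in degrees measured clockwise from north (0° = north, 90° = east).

135°

The pressure-gradient force points toward the southwest (bearing 225°).
Geostrophic balance: in the Southern Hemisphere the Coriolis force deflects motion to the left, so the geostrophic wind blows 90° to the left of the pressure-gradient force (low pressure on the right).
Rotating 225° by 90° counterclockwise gives 135° — the wind blows toward the southeast.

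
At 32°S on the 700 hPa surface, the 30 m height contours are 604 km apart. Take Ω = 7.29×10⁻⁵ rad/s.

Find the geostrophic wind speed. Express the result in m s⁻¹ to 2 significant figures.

Coriolis parameter at 32°S:
f = 2Ω sin φ = 2 × 7.29×10⁻⁵ × sin 32° = 7.73×10⁻⁵ s⁻¹
Height gradient: |∂Z/∂n| = 30 m / 604000 m = 4.97×10⁻⁵
On a pressure surface, geostrophic balance gives V_g = (g/f)|∂Z/∂n|:
V_g = 9.81 × 4.97×10⁻⁵ / 7.73×10⁻⁵ = 6.31 m/s

6.3 m s⁻¹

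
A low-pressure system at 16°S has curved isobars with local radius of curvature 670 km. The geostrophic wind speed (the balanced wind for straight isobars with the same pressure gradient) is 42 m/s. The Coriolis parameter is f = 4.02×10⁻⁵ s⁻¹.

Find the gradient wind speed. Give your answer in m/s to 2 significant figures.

23 m/s

Around a low, centrifugal force acts outward with Coriolis, so pressure-gradient force balances both:
(1/ρ)|∂P/∂n| = fV + V²/R  →  V² + fR·V − fR·V_g = 0
With fR = 4.02×10⁻⁵ × 670×10³ m = 26.9 m/s:
V = [−fR + √((fR)² + 4 fR V_g)]/2 = [−26.9 + √(26.9² + 4×26.9×42)]/2 = 22.8 m/s
Subgeostrophic (V < V_g = 42 m/s), as expected around a low.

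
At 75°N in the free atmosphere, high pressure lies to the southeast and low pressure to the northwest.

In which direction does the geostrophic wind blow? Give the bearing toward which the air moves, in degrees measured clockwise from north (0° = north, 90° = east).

045°

The pressure-gradient force points toward the northwest (bearing 315°).
Geostrophic balance: in the Northern Hemisphere the Coriolis force deflects motion to the right, so the geostrophic wind blows 90° to the right of the pressure-gradient force (low pressure on the left).
Rotating 315° by 90° clockwise gives 045° — the wind blows toward the northeast.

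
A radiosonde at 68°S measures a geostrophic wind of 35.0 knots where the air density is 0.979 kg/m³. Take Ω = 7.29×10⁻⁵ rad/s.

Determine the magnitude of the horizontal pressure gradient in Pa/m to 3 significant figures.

Coriolis parameter at 68°S:
f = 2Ω sin φ = 2 × 7.29×10⁻⁵ × sin 68° = 1.35×10⁻⁴ s⁻¹
Wind speed in SI: 35.0 knots = 18.0 m/s
Geostrophic balance rearranged: |∂P/∂n| = f ρ V_g
|∂P/∂n| = 1.35×10⁻⁴ × 0.979 × 18.0 = 2.38×10⁻³ Pa/m

2.38×10⁻³ Pa/m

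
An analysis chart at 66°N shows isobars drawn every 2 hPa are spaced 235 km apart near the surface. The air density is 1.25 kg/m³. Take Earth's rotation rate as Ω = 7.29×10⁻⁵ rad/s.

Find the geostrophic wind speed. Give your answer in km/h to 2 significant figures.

18 km/h

Coriolis parameter at 66°N:
f = 2Ω sin φ = 2 × 7.29×10⁻⁵ × sin 66° = 1.33×10⁻⁴ s⁻¹
Pressure gradient: |∂P/∂n| = 200 Pa / 235000 m = 8.51×10⁻⁴ Pa/m
Geostrophic balance (pressure-gradient force = Coriolis force):
V_g = (1/(fρ)) |∂P/∂n| = 8.51×10⁻⁴ / (1.33×10⁻⁴ × 1.25) = 5.11 m/s
Converting: 5.11 m/s × 3.6 = 18 km/h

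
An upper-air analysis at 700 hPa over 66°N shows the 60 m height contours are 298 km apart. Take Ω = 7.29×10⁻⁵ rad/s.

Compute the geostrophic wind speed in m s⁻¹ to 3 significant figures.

Coriolis parameter at 66°N:
f = 2Ω sin φ = 2 × 7.29×10⁻⁵ × sin 66° = 1.33×10⁻⁴ s⁻¹
Height gradient: |∂Z/∂n| = 60 m / 298000 m = 2.01×10⁻⁴
On a pressure surface, geostrophic balance gives V_g = (g/f)|∂Z/∂n|:
V_g = 9.81 × 2.01×10⁻⁴ / 1.33×10⁻⁴ = 14.8 m/s

14.8 m s⁻¹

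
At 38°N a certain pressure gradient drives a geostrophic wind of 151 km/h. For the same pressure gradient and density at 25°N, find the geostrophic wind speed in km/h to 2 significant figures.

220 km/h

With the same pressure gradient and density, V_g ∝ 1/f ∝ 1/sin φ.
V₂ = V₁ · sin φ₁ / sin φ₂ = 151 × sin 38° / sin 25°
V₂ = 151 × 0.6157/0.4226 = 220 km/h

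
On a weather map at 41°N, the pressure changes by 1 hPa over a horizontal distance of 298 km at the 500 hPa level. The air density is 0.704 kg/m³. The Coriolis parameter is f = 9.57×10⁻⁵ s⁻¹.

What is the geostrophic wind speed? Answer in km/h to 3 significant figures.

Pressure gradient: |∂P/∂n| = 100 Pa / 298000 m = 3.36×10⁻⁴ Pa/m
Geostrophic balance (pressure-gradient force = Coriolis force):
V_g = (1/(fρ)) |∂P/∂n| = 3.36×10⁻⁴ / (9.57×10⁻⁵ × 0.704) = 4.98 m/s
Converting: 4.98 m/s × 3.6 = 17.9 km/h

17.9 km/h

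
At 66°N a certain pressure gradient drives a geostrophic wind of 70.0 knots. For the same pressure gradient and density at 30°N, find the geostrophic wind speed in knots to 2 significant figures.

With the same pressure gradient and density, V_g ∝ 1/f ∝ 1/sin φ.
V₂ = V₁ · sin φ₁ / sin φ₂ = 70.0 × sin 66° / sin 30°
V₂ = 70.0 × 0.9135/0.5000 = 130 knots

130 knots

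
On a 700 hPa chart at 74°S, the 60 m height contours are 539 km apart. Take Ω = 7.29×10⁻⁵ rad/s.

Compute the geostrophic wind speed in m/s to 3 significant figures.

7.79 m/s

Coriolis parameter at 74°S:
f = 2Ω sin φ = 2 × 7.29×10⁻⁵ × sin 74° = 1.40×10⁻⁴ s⁻¹
Height gradient: |∂Z/∂n| = 60 m / 539000 m = 1.11×10⁻⁴
On a pressure surface, geostrophic balance gives V_g = (g/f)|∂Z/∂n|:
V_g = 9.81 × 1.11×10⁻⁴ / 1.40×10⁻⁴ = 7.79 m/s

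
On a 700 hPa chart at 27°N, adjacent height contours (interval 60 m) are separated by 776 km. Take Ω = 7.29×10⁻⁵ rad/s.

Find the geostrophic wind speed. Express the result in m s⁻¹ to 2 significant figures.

11 m s⁻¹

Coriolis parameter at 27°N:
f = 2Ω sin φ = 2 × 7.29×10⁻⁵ × sin 27° = 6.62×10⁻⁵ s⁻¹
Height gradient: |∂Z/∂n| = 60 m / 776000 m = 7.73×10⁻⁵
On a pressure surface, geostrophic balance gives V_g = (g/f)|∂Z/∂n|:
V_g = 9.81 × 7.73×10⁻⁵ / 6.62×10⁻⁵ = 11.5 m/s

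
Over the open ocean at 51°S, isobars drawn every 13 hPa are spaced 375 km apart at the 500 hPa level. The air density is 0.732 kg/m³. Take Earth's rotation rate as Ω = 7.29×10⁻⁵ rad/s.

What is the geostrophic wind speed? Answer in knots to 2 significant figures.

Coriolis parameter at 51°S:
f = 2Ω sin φ = 2 × 7.29×10⁻⁵ × sin 51° = 1.13×10⁻⁴ s⁻¹
Pressure gradient: |∂P/∂n| = 1300 Pa / 375000 m = 3.47×10⁻³ Pa/m
Geostrophic balance (pressure-gradient force = Coriolis force):
V_g = (1/(fρ)) |∂P/∂n| = 3.47×10⁻³ / (1.13×10⁻⁴ × 0.732) = 41.8 m/s
Converting: 41.8 m/s × 1.944 = 81 knots

81 knots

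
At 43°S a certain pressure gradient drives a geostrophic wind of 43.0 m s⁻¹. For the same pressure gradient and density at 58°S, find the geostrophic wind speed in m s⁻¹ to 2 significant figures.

35 m s⁻¹

With the same pressure gradient and density, V_g ∝ 1/f ∝ 1/sin φ.
V₂ = V₁ · sin φ₁ / sin φ₂ = 43.0 × sin 43° / sin 58°
V₂ = 43.0 × 0.6820/0.8480 = 35 m s⁻¹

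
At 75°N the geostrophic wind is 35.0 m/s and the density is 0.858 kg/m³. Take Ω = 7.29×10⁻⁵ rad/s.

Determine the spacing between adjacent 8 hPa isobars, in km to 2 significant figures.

190 km

Coriolis parameter at 75°N:
f = 2Ω sin φ = 2 × 7.29×10⁻⁵ × sin 75° = 1.41×10⁻⁴ s⁻¹
Geostrophic balance rearranged: |∂P/∂n| = f ρ V_g
|∂P/∂n| = 1.41×10⁻⁴ × 0.858 × 35.0 = 4.23×10⁻³ Pa/m
Isobar spacing: Δn = ΔP/|∂P/∂n| = 800 Pa / 4.23×10⁻³ Pa/m = 189162 m ≈ 190 km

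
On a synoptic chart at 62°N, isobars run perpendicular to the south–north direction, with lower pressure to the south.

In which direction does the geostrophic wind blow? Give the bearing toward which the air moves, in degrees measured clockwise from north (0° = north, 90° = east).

The pressure-gradient force points toward the south (bearing 180°).
Geostrophic balance: in the Northern Hemisphere the Coriolis force deflects motion to the right, so the geostrophic wind blows 90° to the right of the pressure-gradient force (low pressure on the left).
Rotating 180° by 90° clockwise gives 270° — the wind blows toward the west.

270°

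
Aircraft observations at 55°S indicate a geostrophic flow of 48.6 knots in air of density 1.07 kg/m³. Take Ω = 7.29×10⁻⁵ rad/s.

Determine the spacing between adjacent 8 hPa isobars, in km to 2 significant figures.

250 km

Coriolis parameter at 55°S:
f = 2Ω sin φ = 2 × 7.29×10⁻⁵ × sin 55° = 1.19×10⁻⁴ s⁻¹
Wind speed in SI: 48.6 knots = 25.0 m/s
Geostrophic balance rearranged: |∂P/∂n| = f ρ V_g
|∂P/∂n| = 1.19×10⁻⁴ × 1.07 × 25.0 = 3.20×10⁻³ Pa/m
Isobar spacing: Δn = ΔP/|∂P/∂n| = 800 Pa / 3.20×10⁻³ Pa/m = 250386 m ≈ 250 km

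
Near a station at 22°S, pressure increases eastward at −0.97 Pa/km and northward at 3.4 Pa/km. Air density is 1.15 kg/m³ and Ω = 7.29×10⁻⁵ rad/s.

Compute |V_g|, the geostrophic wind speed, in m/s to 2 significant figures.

Coriolis parameter at 22°S:
f = 2Ω sin φ = 2 × 7.29×10⁻⁵ × sin 22° = 5.46×10⁻⁵ s⁻¹
In the Southern Hemisphere f is negative: f = −5.46×10⁻⁵ s⁻¹.
Component geostrophic relations (x east, y north):
u_g = −(1/(fρ)) ∂P/∂y,  v_g = (1/(fρ)) ∂P/∂x
u_g = −(3.4×10⁻³)/(−5.46×10⁻⁵ × 1.15) = 54.1 m/s;  v_g = (−0.97×10⁻³)/(−5.46×10⁻⁵ × 1.15) = 15.4 m/s
|V_g| = √(u_g² + v_g²) = 56.3 m/s

56 m/s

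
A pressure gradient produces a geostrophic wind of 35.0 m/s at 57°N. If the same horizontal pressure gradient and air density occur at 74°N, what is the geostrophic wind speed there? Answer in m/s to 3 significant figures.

30.5 m/s

With the same pressure gradient and density, V_g ∝ 1/f ∝ 1/sin φ.
V₂ = V₁ · sin φ₁ / sin φ₂ = 35.0 × sin 57° / sin 74°
V₂ = 35.0 × 0.8387/0.9613 = 30.5 m/s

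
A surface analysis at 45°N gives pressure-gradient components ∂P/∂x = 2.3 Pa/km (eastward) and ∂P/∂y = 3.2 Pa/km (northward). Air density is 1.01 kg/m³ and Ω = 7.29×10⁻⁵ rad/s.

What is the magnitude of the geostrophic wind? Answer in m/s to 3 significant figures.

Coriolis parameter at 45°N:
f = 2Ω sin φ = 2 × 7.29×10⁻⁵ × sin 45° = 1.03×10⁻⁴ s⁻¹
Component geostrophic relations (x east, y north):
u_g = −(1/(fρ)) ∂P/∂y,  v_g = (1/(fρ)) ∂P/∂x
u_g = −(3.2×10⁻³)/(1.03×10⁻⁴ × 1.01) = −30.7 m/s;  v_g = (2.3×10⁻³)/(1.03×10⁻⁴ × 1.01) = 22.1 m/s
|V_g| = √(u_g² + v_g²) = 37.8 m/s

37.8 m/s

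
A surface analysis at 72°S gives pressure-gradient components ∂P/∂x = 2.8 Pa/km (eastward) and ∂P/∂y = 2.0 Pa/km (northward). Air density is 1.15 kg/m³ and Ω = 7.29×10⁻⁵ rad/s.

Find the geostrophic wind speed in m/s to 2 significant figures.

22 m/s

Coriolis parameter at 72°S:
f = 2Ω sin φ = 2 × 7.29×10⁻⁵ × sin 72° = 1.39×10⁻⁴ s⁻¹
In the Southern Hemisphere f is negative: f = −1.39×10⁻⁴ s⁻¹.
Component geostrophic relations (x east, y north):
u_g = −(1/(fρ)) ∂P/∂y,  v_g = (1/(fρ)) ∂P/∂x
u_g = −(2.0×10⁻³)/(−1.39×10⁻⁴ × 1.15) = 12.5 m/s;  v_g = (2.8×10⁻³)/(−1.39×10⁻⁴ × 1.15) = −17.6 m/s
|V_g| = √(u_g² + v_g²) = 21.6 m/s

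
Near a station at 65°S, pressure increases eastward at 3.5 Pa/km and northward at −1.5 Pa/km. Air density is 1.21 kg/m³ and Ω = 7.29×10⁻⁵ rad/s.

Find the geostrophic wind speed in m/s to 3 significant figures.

23.8 m/s

Coriolis parameter at 65°S:
f = 2Ω sin φ = 2 × 7.29×10⁻⁵ × sin 65° = 1.32×10⁻⁴ s⁻¹
In the Southern Hemisphere f is negative: f = −1.32×10⁻⁴ s⁻¹.
Component geostrophic relations (x east, y north):
u_g = −(1/(fρ)) ∂P/∂y,  v_g = (1/(fρ)) ∂P/∂x
u_g = −(−1.5×10⁻³)/(−1.32×10⁻⁴ × 1.21) = −9.38 m/s;  v_g = (3.5×10⁻³)/(−1.32×10⁻⁴ × 1.21) = −21.9 m/s
|V_g| = √(u_g² + v_g²) = 23.8 m/s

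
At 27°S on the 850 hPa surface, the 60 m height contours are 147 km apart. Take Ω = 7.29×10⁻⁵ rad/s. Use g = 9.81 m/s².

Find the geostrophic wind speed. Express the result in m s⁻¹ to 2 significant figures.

60 m s⁻¹

Coriolis parameter at 27°S:
f = 2Ω sin φ = 2 × 7.29×10⁻⁵ × sin 27° = 6.62×10⁻⁵ s⁻¹
Height gradient: |∂Z/∂n| = 60 m / 147000 m = 4.08×10⁻⁴
On a pressure surface, geostrophic balance gives V_g = (g/f)|∂Z/∂n|:
V_g = 9.81 × 4.08×10⁻⁴ / 6.62×10⁻⁵ = 60.5 m/s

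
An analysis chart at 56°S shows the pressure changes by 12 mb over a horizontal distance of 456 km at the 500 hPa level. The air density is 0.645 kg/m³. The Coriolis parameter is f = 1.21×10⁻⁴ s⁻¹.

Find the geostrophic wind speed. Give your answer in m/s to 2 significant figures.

34 m/s

Pressure gradient: |∂P/∂n| = 1200 Pa / 456000 m = 2.63×10⁻³ Pa/m
Geostrophic balance (pressure-gradient force = Coriolis force):
V_g = (1/(fρ)) |∂P/∂n| = 2.63×10⁻³ / (1.21×10⁻⁴ × 0.645) = 33.7 m/s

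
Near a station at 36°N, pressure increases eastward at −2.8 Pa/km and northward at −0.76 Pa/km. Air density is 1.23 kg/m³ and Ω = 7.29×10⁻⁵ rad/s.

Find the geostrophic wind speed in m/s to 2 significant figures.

28 m/s

Coriolis parameter at 36°N:
f = 2Ω sin φ = 2 × 7.29×10⁻⁵ × sin 36° = 8.57×10⁻⁵ s⁻¹
Component geostrophic relations (x east, y north):
u_g = −(1/(fρ)) ∂P/∂y,  v_g = (1/(fρ)) ∂P/∂x
u_g = −(−0.76×10⁻³)/(8.57×10⁻⁵ × 1.23) = 7.21 m/s;  v_g = (−2.8×10⁻³)/(8.57×10⁻⁵ × 1.23) = −26.6 m/s
|V_g| = √(u_g² + v_g²) = 27.5 m/s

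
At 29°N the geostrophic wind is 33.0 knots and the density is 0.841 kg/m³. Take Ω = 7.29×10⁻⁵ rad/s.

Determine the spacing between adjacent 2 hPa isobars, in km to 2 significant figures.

Coriolis parameter at 29°N:
f = 2Ω sin φ = 2 × 7.29×10⁻⁵ × sin 29° = 7.07×10⁻⁵ s⁻¹
Wind speed in SI: 33.0 knots = 17.0 m/s
Geostrophic balance rearranged: |∂P/∂n| = f ρ V_g
|∂P/∂n| = 7.07×10⁻⁵ × 0.841 × 17.0 = 1.01×10⁻³ Pa/m
Isobar spacing: Δn = ΔP/|∂P/∂n| = 200 Pa / 1.01×10⁻³ Pa/m = 198177 m ≈ 200 km

200 km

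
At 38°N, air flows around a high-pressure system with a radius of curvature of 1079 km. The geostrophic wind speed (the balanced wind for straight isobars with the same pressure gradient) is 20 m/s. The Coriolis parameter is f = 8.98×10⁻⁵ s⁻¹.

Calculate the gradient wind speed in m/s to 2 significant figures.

28 m/s

Around a high, pressure-gradient force acts outward with centrifugal, so Coriolis balances both:
fV = (1/ρ)|∂P/∂n| + V²/R  →  V² − fR·V + fR·V_g = 0
With fR = 8.98×10⁻⁵ × 1079×10³ m = 96.9 m/s:
V = [fR − √((fR)² − 4 fR V_g)]/2 = [96.9 − √(96.9² − 4×96.9×20)]/2 = 28.2 m/s
Supergeostrophic (V > V_g = 20 m/s), as expected around a high.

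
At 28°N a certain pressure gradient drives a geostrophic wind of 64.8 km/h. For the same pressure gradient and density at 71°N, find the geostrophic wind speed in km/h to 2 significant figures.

32 km/h

With the same pressure gradient and density, V_g ∝ 1/f ∝ 1/sin φ.
V₂ = V₁ · sin φ₁ / sin φ₂ = 64.8 × sin 28° / sin 71°
V₂ = 64.8 × 0.4695/0.9455 = 32 km/h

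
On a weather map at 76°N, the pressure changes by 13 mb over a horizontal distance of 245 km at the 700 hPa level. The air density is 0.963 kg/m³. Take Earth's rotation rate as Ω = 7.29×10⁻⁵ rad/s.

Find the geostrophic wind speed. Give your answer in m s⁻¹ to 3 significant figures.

38.9 m s⁻¹

Coriolis parameter at 76°N:
f = 2Ω sin φ = 2 × 7.29×10⁻⁵ × sin 76° = 1.41×10⁻⁴ s⁻¹
Pressure gradient: |∂P/∂n| = 1300 Pa / 245000 m = 5.31×10⁻³ Pa/m
Geostrophic balance (pressure-gradient force = Coriolis force):
V_g = (1/(fρ)) |∂P/∂n| = 5.31×10⁻³ / (1.41×10⁻⁴ × 0.963) = 38.9 m/s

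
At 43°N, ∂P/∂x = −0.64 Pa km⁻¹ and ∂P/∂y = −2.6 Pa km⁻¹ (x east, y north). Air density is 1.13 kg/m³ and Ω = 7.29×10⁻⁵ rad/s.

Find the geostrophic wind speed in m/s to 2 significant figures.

24 m/s

Coriolis parameter at 43°N:
f = 2Ω sin φ = 2 × 7.29×10⁻⁵ × sin 43° = 9.94×10⁻⁵ s⁻¹
Component geostrophic relations (x east, y north):
u_g = −(1/(fρ)) ∂P/∂y,  v_g = (1/(fρ)) ∂P/∂x
u_g = −(−2.6×10⁻³)/(9.94×10⁻⁵ × 1.13) = 23.1 m/s;  v_g = (−0.64×10⁻³)/(9.94×10⁻⁵ × 1.13) = −5.70 m/s
|V_g| = √(u_g² + v_g²) = 23.8 m/s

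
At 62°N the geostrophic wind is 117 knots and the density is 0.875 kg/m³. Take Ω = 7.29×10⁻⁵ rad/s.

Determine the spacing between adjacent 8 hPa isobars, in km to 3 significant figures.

Coriolis parameter at 62°N:
f = 2Ω sin φ = 2 × 7.29×10⁻⁵ × sin 62° = 1.29×10⁻⁴ s⁻¹
Wind speed in SI: 117 knots = 60.2 m/s
Geostrophic balance rearranged: |∂P/∂n| = f ρ V_g
|∂P/∂n| = 1.29×10⁻⁴ × 0.875 × 60.2 = 6.78×10⁻³ Pa/m
Isobar spacing: Δn = ΔP/|∂P/∂n| = 800 Pa / 6.78×10⁻³ Pa/m = 117996 m ≈ 118 km

118 km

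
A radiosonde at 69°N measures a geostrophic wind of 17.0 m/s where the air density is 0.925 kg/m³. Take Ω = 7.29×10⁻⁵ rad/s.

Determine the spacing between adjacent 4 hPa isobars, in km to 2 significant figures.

Coriolis parameter at 69°N:
f = 2Ω sin φ = 2 × 7.29×10⁻⁵ × sin 69° = 1.36×10⁻⁴ s⁻¹
Geostrophic balance rearranged: |∂P/∂n| = f ρ V_g
|∂P/∂n| = 1.36×10⁻⁴ × 0.925 × 17.0 = 2.14×10⁻³ Pa/m
Isobar spacing: Δn = ΔP/|∂P/∂n| = 400 Pa / 2.14×10⁻³ Pa/m = 186879 m ≈ 190 km

190 km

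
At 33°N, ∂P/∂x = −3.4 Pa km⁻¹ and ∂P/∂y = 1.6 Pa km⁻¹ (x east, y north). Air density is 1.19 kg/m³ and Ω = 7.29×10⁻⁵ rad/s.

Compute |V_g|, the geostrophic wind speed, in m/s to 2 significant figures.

Coriolis parameter at 33°N:
f = 2Ω sin φ = 2 × 7.29×10⁻⁵ × sin 33° = 7.94×10⁻⁵ s⁻¹
Component geostrophic relations (x east, y north):
u_g = −(1/(fρ)) ∂P/∂y,  v_g = (1/(fρ)) ∂P/∂x
u_g = −(1.6×10⁻³)/(7.94×10⁻⁵ × 1.19) = −16.9 m/s;  v_g = (−3.4×10⁻³)/(7.94×10⁻⁵ × 1.19) = −36.0 m/s
|V_g| = √(u_g² + v_g²) = 39.8 m/s

40 m/s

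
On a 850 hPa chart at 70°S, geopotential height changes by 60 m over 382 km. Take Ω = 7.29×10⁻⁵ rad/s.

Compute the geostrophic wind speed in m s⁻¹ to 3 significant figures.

Coriolis parameter at 70°S:
f = 2Ω sin φ = 2 × 7.29×10⁻⁵ × sin 70° = 1.37×10⁻⁴ s⁻¹
Height gradient: |∂Z/∂n| = 60 m / 382000 m = 1.57×10⁻⁴
On a pressure surface, geostrophic balance gives V_g = (g/f)|∂Z/∂n|:
V_g = 9.81 × 1.57×10⁻⁴ / 1.37×10⁻⁴ = 11.2 m/s

11.2 m s⁻¹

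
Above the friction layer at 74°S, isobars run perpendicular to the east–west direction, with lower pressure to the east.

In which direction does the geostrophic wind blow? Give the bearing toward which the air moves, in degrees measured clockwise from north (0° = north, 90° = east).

The pressure-gradient force points toward the east (bearing 090°).
Geostrophic balance: in the Southern Hemisphere the Coriolis force deflects motion to the left, so the geostrophic wind blows 90° to the left of the pressure-gradient force (low pressure on the right).
Rotating 090° by 90° counterclockwise gives 000° — the wind blows toward the north.

000°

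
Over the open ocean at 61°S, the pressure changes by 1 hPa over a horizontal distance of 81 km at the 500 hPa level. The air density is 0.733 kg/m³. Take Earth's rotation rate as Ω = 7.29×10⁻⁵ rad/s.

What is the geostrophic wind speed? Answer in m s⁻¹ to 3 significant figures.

13.2 m s⁻¹

Coriolis parameter at 61°S:
f = 2Ω sin φ = 2 × 7.29×10⁻⁵ × sin 61° = 1.28×10⁻⁴ s⁻¹
Pressure gradient: |∂P/∂n| = 100 Pa / 81000 m = 1.23×10⁻³ Pa/m
Geostrophic balance (pressure-gradient force = Coriolis force):
V_g = (1/(fρ)) |∂P/∂n| = 1.23×10⁻³ / (1.28×10⁻⁴ × 0.733) = 13.2 m/s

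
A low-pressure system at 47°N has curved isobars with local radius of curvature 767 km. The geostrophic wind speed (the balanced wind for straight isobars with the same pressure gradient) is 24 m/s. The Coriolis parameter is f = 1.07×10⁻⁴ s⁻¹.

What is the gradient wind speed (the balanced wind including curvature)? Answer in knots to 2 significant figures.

Around a low, centrifugal force acts outward with Coriolis, so pressure-gradient force balances both:
(1/ρ)|∂P/∂n| = fV + V²/R  →  V² + fR·V − fR·V_g = 0
With fR = 1.07×10⁻⁴ × 767×10³ m = 82.1 m/s:
V = [−fR + √((fR)² + 4 fR V_g)]/2 = [−82.1 + √(82.1² + 4×82.1×24)]/2 = 19.4 m/s
Subgeostrophic (V < V_g = 24 m/s), as expected around a low.
Converting: 19.4 m/s × 1.944 = 38 knots

38 knots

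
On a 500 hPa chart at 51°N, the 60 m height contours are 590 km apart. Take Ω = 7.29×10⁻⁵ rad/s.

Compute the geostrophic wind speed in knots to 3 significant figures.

17.1 knots

Coriolis parameter at 51°N:
f = 2Ω sin φ = 2 × 7.29×10⁻⁵ × sin 51° = 1.13×10⁻⁴ s⁻¹
Height gradient: |∂Z/∂n| = 60 m / 590000 m = 1.02×10⁻⁴
On a pressure surface, geostrophic balance gives V_g = (g/f)|∂Z/∂n|:
V_g = 9.81 × 1.02×10⁻⁴ / 1.13×10⁻⁴ = 8.80 m/s
Converting: 8.80 m/s × 1.944 = 17.1 knots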